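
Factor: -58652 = -1 * 2^2 * 11^1 * 31^1 * 43^1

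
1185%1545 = 1185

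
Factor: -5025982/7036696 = -1 * 2^(-2) * 13^1 * 17^1 * 83^1 * 89^(-1) * 137^1 * 9883^(-1) = -2512991/3518348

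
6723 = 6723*1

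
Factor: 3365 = 5^1*673^1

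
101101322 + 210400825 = 311502147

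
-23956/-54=443 + 17/27 ≈ 443.63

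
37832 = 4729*8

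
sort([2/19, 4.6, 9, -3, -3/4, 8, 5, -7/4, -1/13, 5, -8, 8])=[-8, -3, -7/4, -3/4, -1/13, 2/19, 4.6, 5, 5, 8, 8, 9]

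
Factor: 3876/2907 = 2^2 * 3^(-1) = 4/3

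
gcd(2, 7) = 1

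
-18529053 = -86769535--68240482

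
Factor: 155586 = 2^1*3^1*25931^1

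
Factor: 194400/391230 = 2^4*5^1*7^(-1)*23^(-1) = 80/161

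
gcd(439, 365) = 1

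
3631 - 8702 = -5071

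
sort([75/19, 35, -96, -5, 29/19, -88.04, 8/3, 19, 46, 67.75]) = [-96, -88.04, -5, 29/19, 8/3, 75/19, 19, 35, 46, 67.75]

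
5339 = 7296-1957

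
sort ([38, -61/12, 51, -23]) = [-23, -61/12, 38, 51]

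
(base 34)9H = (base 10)323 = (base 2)101000011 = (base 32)A3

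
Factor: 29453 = 29453^1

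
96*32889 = 3157344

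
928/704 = 1 + 7/22 ≈ 1.32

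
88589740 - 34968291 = 53621449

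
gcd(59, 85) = 1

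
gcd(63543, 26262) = 3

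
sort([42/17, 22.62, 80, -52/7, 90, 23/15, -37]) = [-37, -52/7, 23/15, 42/17, 22.62, 80, 90]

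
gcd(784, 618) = 2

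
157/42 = 3 + 31/42 ≈ 3.74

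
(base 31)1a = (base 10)41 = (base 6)105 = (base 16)29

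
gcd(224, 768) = 32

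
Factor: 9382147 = 17^1*647^1*853^1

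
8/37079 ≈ 0.000216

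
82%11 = 5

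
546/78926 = 273/39463 ≈ 0.00692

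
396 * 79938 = 31655448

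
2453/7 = 350 + 3/7 ≈ 350.43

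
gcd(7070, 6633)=1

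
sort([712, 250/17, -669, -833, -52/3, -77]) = [-833, -669, -77, -52/3, 250/17, 712]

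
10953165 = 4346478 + 6606687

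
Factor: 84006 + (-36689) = 47317^1 = 47317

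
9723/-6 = -3241/2 = -1620.50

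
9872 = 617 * 16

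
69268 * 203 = 14061404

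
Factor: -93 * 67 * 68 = -1 * 2^2 * 3^1 * 17^1 * 31^1 * 67^1 = -423708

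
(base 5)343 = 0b1100010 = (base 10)98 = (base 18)58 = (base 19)53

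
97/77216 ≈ 0.00126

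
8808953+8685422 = 17494375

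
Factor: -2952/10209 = -1*2^3*3^1*83^(-1) = -24/83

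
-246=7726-7972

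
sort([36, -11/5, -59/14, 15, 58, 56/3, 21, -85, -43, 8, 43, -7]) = [-85, -43, -7, -59/14, -11/5, 8, 15, 56/3, 21, 36, 43, 58]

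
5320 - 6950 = -1630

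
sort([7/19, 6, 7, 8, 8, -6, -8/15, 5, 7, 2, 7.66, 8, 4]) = [-6, -8/15, 7/19, 2, 4, 5, 6, 7, 7, 7.66, 8, 8, 8]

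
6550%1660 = 1570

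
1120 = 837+283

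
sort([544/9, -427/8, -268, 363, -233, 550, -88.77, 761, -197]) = [-268, -233, -197, -88.77, -427/8, 544/9, 363, 550, 761]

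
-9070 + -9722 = -18792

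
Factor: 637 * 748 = 2^2 * 7^2 * 11^1 * 13^1 * 17^1 = 476476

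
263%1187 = 263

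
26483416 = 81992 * 323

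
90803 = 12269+78534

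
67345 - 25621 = 41724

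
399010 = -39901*(-10)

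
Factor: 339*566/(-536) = -1*2^(-2)*3^1*67^(-1)*113^1*283^1 = -95937/268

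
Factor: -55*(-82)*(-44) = -1*2^3*5^1*11^2*41^1 = -198440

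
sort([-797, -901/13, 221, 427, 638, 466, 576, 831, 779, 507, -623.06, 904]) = [-797, -623.06, -901/13, 221, 427, 466, 507, 576, 638, 779, 831, 904]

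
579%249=81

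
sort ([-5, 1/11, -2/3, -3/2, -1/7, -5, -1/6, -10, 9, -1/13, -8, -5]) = [-10, -8, -5, -5, -5, -3/2, -2/3, -1/6, -1/7, -1/13, 1/11, 9]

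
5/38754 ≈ 0.000129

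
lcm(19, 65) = 1235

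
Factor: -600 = -1*2^3*3^1*5^2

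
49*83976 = 4114824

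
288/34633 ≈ 0.00832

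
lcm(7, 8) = 56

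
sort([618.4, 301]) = [301, 618.4]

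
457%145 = 22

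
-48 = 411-459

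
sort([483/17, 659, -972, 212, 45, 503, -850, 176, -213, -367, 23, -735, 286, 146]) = [-972, -850, -735, -367, -213, 23, 483/17, 45, 146, 176, 212, 286, 503, 659]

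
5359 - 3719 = 1640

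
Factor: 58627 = 23^1 * 2549^1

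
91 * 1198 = 109018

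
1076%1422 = 1076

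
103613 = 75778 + 27835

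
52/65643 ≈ 0.000792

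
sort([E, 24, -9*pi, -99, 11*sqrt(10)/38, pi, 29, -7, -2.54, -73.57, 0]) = [-99, -73.57, -9*pi, -7, -2.54, 0, 11*sqrt(10)/38, E, pi, 24, 29]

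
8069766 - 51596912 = -43527146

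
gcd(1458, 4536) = 162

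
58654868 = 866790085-808135217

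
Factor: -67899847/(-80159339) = 13^(-1) * 37^1 * 1835131^1 * 6166103^(-1)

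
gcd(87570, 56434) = 1946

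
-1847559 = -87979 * 21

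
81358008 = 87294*932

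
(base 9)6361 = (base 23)8j3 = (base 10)4672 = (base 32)4i0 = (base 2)1001001000000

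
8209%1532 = 549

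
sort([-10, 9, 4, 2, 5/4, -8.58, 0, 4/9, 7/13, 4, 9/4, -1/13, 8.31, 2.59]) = [-10, -8.58, -1/13, 0, 4/9, 7/13, 5/4, 2, 9/4, 2.59, 4, 4, 8.31, 9]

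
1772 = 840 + 932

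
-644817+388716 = -256101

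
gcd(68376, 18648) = 6216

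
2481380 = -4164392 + 6645772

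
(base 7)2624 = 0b1111100110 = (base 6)4342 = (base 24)1he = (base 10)998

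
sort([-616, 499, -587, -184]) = [-616, -587, -184, 499]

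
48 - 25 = 23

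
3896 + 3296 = 7192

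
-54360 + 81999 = 27639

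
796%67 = 59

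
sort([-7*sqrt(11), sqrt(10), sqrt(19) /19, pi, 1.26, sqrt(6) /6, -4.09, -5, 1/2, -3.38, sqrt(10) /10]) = [-7*sqrt(11), -5, -4.09, -3.38, sqrt(19) /19, sqrt(10) /10, sqrt(6) /6, 1/2, 1.26, pi, sqrt(10)]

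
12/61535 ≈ 0.000195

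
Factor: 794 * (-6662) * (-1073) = 2^2 * 29^1 * 37^1 * 397^1 * 3331^1 = 5675770844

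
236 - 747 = -511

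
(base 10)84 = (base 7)150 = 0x54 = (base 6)220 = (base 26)36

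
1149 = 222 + 927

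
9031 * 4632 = 41831592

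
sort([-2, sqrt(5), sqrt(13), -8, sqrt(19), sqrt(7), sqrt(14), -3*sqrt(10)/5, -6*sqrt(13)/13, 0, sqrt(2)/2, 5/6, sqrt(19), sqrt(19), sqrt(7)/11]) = [-8, -2, -3*sqrt(10)/5, -6*sqrt(13)/13, 0, sqrt(7)/11, sqrt(2)/2, 5/6, sqrt(5), sqrt(7), sqrt(13), sqrt(14), sqrt(19), sqrt(19), sqrt(19)]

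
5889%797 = 310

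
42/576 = 7/96 ≈ 0.0729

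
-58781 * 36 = -2116116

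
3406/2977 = 1 + 33/229 ≈ 1.14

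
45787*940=43039780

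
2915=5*583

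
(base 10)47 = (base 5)142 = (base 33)1e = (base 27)1k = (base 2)101111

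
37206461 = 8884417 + 28322044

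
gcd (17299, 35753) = 1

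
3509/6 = 584 + 5/6 ≈ 584.83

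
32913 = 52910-19997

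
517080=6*86180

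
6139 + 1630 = 7769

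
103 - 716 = -613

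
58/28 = 29/14≈2.07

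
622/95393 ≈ 0.00652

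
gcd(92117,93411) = 1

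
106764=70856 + 35908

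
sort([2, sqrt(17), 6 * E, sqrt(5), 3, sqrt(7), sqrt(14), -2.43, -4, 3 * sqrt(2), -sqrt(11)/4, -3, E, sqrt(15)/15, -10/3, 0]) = [-4, -10/3, -3, -2.43, -sqrt(11)/4, 0, sqrt(15)/15, 2, sqrt(5), sqrt(7), E, 3, sqrt(14), sqrt(17), 3 * sqrt(2), 6 * E]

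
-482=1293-1775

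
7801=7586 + 215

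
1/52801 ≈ 0.0000189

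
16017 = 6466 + 9551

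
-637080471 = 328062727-965143198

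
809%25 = 9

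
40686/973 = 41 + 793/973 ≈ 41.82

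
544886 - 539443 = 5443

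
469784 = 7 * 67112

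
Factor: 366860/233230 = 2^1 * 13^1 * 17^1 * 281^(-1) = 442/281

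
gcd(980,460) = 20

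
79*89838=7097202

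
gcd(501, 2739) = 3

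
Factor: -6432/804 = -1*2^3 = -8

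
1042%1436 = 1042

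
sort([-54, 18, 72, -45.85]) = [-54, -45.85, 18, 72]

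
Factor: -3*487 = -1*3^1*487^1 = -1461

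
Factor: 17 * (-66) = -1 * 2^1 * 3^1 * 11^1 * 17^1 = -1122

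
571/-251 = -2 - 69/251 ≈ -2.27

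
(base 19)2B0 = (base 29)133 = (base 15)421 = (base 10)931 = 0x3A3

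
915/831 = 305/277 ≈ 1.10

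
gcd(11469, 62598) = 3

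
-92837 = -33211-59626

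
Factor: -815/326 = -1*2^(-1)*5^1 = -5/2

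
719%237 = 8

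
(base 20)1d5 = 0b1010011001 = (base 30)m5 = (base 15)2e5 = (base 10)665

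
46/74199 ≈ 0.000620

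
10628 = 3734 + 6894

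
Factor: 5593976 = 2^3*673^1*1039^1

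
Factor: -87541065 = -1*3^2*5^1*983^1*1979^1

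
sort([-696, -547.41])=[-696, -547.41]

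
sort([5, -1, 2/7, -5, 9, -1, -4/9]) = [-5, -1, -1, -4/9, 2/7, 5, 9]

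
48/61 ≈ 0.787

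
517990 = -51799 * (-10)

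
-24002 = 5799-29801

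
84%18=12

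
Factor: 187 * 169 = 11^1 * 13^2 * 17^1 = 31603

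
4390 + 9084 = 13474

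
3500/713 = 4 + 648/713 ≈ 4.91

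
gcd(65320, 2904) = 8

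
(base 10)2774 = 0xad6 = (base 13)1355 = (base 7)11042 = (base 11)20a2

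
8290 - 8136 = 154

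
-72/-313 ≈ 0.230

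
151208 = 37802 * 4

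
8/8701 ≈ 0.000919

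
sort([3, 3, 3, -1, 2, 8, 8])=[-1, 2, 3, 3, 3, 8, 8]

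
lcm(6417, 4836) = 333684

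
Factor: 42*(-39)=-1*2^1*3^2*7^1*13^1=-1638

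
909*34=30906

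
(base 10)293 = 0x125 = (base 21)dk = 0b100100101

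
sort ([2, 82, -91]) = [-91, 2, 82]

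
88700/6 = 14783+1/3 ≈ 14783.33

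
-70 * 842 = -58940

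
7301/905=8 + 61/905 ≈ 8.07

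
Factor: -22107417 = -1*3^1*1783^1*4133^1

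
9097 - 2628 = 6469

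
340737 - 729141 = -388404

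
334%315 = 19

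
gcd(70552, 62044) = 4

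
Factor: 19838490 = 2^1*3^1*5^1*7^1*17^1*5557^1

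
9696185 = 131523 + 9564662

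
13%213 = 13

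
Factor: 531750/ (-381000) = -1 * 2^ (-2) * 127^ (-1) * 709^1 = -709/508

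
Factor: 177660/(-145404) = -1*3^1*5^1*47^1*577^(-1) = -705/577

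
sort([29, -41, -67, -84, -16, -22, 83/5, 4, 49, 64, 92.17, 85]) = [-84, -67, -41, -22, -16, 4, 83/5, 29, 49, 64, 85, 92.17]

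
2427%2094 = 333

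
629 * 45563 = 28659127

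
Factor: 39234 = 2^1 * 3^1 * 13^1 * 503^1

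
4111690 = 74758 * 55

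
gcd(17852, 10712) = 4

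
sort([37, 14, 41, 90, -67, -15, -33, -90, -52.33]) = [-90, -67, -52.33, -33, -15, 14, 37, 41, 90]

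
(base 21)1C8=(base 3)221222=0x2BD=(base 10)701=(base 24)155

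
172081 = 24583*7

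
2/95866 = 1/47933 ≈ 0.0000209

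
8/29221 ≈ 0.000274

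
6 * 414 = 2484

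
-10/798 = -5/399 ≈ -0.0125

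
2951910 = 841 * 3510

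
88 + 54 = 142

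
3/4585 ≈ 0.000654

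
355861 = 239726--116135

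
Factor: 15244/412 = 37^1 = 37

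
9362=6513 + 2849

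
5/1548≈0.00323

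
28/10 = 14/5 = 2.80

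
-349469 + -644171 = -993640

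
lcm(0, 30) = 0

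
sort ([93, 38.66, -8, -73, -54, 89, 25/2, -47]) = [-73, -54, -47, -8, 25/2, 38.66, 89, 93]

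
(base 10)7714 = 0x1e22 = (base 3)101120201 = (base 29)950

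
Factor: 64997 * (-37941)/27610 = -1 * 2^(-1) * 3^1 * 5^(-1) * 11^(-1) * 251^(-1) * 12647^1 * 64997^1 = -2466051177/27610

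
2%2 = 0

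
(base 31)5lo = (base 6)41212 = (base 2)1010101101000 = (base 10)5480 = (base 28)6rk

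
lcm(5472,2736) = 5472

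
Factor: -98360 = -1 * 2^3 * 5^1 * 2459^1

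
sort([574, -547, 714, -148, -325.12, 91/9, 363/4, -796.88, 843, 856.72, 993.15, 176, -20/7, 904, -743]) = [-796.88, -743, -547, -325.12, -148, -20/7, 91/9, 363/4, 176, 574, 714, 843, 856.72, 904, 993.15]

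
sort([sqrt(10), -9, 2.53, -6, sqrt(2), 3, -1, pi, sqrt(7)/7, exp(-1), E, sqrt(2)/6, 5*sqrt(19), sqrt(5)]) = [-9, -6, -1, sqrt(2)/6, exp(-1), sqrt(7)/7, sqrt(2), sqrt(5), 2.53, E, 3, pi, sqrt(10), 5*sqrt(19)]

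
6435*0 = 0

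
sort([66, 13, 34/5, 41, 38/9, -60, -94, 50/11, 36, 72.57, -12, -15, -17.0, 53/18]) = [-94, -60, -17.0, -15, -12, 53/18, 38/9, 50/11, 34/5, 13, 36, 41, 66, 72.57]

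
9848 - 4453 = 5395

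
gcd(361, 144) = 1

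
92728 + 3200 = 95928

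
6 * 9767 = 58602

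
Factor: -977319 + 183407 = -1*2^3*7^1*14177^1 = -793912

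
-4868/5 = -973-3/5 = -973.60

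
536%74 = 18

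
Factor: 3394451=83^1*40897^1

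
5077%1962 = 1153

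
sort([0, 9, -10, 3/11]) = [-10, 0, 3/11, 9]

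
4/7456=1/1864 ≈ 0.000536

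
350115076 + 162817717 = 512932793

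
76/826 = 38/413 ≈ 0.0920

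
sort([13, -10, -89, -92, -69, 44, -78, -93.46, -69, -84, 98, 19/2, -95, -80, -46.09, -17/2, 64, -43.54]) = [-95, -93.46, -92, -89, -84, -80, -78, -69, -69, -46.09, -43.54, -10, -17/2, 19/2, 13, 44, 64, 98]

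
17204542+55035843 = 72240385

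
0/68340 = 0 = 0.00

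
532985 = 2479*215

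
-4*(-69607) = 278428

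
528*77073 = 40694544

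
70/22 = 3 + 2/11 ≈ 3.18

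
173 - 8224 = -8051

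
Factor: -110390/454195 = -1*2^1*83^1*683^(-1) = -166/683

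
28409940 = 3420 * 8307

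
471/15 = 157/5 = 31.40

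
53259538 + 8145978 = 61405516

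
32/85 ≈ 0.376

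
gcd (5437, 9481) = 1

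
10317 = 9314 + 1003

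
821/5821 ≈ 0.141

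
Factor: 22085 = 5^1*7^1*631^1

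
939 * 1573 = 1477047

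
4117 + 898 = 5015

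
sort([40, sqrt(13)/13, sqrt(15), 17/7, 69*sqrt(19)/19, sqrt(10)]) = [sqrt(13)/13, 17/7, sqrt(10), sqrt(15), 69*sqrt(19)/19, 40]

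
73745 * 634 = 46754330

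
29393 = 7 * 4199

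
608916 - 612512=-3596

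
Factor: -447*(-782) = 2^1*3^1*17^1*23^1*149^1 = 349554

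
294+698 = 992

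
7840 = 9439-1599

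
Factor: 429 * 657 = 3^3 * 11^1 * 13^1 * 73^1 = 281853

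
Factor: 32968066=2^1*17^1*31^2*1009^1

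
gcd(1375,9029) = 1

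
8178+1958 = 10136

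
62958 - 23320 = 39638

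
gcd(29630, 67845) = 5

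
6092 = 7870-1778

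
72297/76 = 951 + 21/76 ≈ 951.28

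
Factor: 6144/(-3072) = -1 * 2^1 = -2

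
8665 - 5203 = 3462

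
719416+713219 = 1432635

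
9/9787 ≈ 0.000920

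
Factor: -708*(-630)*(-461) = -1*2^3*3^3*5^1*7^1*59^1*461^1 = -205624440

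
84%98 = 84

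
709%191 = 136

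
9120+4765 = 13885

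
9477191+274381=9751572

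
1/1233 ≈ 0.000811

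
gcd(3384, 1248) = 24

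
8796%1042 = 460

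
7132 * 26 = 185432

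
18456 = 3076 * 6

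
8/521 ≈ 0.0154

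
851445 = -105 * (-8109)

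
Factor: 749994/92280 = 2^(-2) * 5^(-1) * 7^2 * 769^(-1) * 2551^1 = 124999/15380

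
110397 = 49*2253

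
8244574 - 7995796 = 248778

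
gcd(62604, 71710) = 2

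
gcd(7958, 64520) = 2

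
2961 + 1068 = 4029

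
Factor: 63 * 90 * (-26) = -1 * 2^2 * 3^4 * 5^1 * 7^1 * 13^1 = -147420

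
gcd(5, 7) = 1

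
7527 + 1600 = 9127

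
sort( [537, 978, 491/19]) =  [491/19, 537, 978]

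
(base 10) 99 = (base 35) 2t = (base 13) 78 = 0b1100011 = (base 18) 59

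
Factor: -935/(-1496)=2^(-3)*5^1=5/8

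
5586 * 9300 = 51949800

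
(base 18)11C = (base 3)111010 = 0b101100010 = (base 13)213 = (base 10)354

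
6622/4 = 1655+1/2 = 1655.50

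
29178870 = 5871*4970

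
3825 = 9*425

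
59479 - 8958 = 50521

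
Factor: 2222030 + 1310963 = 19^1*185947^1 = 3532993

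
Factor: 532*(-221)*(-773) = 2^2*7^1*13^1*17^1*19^1*773^1 = 90883156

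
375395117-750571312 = -375176195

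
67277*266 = 17895682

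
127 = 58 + 69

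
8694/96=90 + 9/16 ≈ 90.56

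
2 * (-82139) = -164278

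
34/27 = 1+7/27 ≈ 1.26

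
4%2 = 0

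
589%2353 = 589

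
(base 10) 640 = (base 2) 1010000000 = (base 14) 33a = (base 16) 280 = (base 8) 1200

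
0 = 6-6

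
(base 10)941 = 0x3ad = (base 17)346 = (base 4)32231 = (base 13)575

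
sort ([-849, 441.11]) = [-849, 441.11]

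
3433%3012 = 421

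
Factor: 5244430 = 2^1 * 5^1 * 367^1 * 1429^1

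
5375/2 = 2687+1/2 = 2687.50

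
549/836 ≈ 0.657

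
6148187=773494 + 5374693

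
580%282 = 16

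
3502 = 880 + 2622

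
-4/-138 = 2/69≈0.0290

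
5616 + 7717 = 13333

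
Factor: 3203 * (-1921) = -1 * 17^1 * 113^1 * 3203^1 = -6152963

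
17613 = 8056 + 9557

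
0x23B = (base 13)34C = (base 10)571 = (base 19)1B1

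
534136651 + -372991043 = 161145608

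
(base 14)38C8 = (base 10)9976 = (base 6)114104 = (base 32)9NO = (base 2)10011011111000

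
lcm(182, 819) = 1638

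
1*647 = 647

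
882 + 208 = 1090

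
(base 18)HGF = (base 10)5811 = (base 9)7866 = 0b1011010110011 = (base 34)50V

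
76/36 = 19/9 ≈ 2.11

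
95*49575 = 4709625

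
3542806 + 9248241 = 12791047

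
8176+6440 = 14616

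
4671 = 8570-3899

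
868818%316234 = 236350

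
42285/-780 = -54 - 11/52 ≈ -54.21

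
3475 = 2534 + 941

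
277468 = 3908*71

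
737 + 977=1714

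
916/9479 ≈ 0.0966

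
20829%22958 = 20829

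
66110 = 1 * 66110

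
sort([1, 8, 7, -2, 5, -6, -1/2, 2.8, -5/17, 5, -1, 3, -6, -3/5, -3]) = [-6, -6, -3, -2, -1, -3/5, -1/2, -5/17, 1, 2.8, 3, 5, 5, 7, 8]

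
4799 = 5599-800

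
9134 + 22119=31253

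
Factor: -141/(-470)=2^(-1)*3^1*5^(-1)=3/10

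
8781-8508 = 273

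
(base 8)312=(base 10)202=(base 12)14a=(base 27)7d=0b11001010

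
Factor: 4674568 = 2^3*29^1*20149^1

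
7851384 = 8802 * 892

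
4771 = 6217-1446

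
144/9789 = 48/3263 ≈ 0.0147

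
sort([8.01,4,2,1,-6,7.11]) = [-6,1,2,4,7.11,8.01]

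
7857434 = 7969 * 986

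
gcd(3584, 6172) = 4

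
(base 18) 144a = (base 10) 7210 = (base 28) 95e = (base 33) 6kg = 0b1110000101010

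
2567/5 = 513 + 2/5 = 513.40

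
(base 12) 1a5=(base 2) 100001101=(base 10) 269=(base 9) 328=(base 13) 179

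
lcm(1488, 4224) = 130944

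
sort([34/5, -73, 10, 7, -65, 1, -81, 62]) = [-81, -73, -65, 1, 34/5, 7, 10, 62]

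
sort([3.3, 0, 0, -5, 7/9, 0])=[-5, 0, 0, 0, 7/9, 3.3]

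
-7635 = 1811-9446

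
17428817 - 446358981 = -428930164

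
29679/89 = 333 + 42/89 ≈ 333.47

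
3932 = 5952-2020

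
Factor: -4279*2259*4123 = -1*3^2*7^1*11^1*19^1*31^1*251^1*389^1 = -39853994103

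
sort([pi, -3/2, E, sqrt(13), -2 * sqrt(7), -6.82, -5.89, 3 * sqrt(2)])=[-6.82, -5.89, -2 * sqrt(7), -3/2, E, pi, sqrt(13), 3 * sqrt(2)]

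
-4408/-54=2204/27 ≈ 81.63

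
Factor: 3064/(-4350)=-1*2^2*3^(-1)*5^(-2)*29^(-1)*383^1=-1532/2175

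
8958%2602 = 1152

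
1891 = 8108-6217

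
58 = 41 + 17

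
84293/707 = 119 + 160/707 ≈ 119.23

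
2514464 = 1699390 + 815074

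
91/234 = 7/18 ≈ 0.389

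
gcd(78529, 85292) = 1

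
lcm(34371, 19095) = 171855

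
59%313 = 59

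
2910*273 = 794430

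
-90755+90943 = 188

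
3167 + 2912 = 6079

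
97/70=1 + 27/70 ≈ 1.39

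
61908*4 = 247632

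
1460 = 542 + 918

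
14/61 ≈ 0.230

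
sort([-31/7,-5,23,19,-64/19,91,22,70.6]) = [-5,-31/7,-64/19,19,22,23,70.6,91]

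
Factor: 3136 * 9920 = 2^12 * 5^1 * 7^2 * 31^1 = 31109120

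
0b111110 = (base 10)62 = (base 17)3b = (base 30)22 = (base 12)52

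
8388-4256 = 4132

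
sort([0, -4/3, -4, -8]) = [-8, -4, -4/3, 0]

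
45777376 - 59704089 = -13926713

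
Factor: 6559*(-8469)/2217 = -1*3^1*7^1*739^(-1)*937^1*941^1 = -18516057/739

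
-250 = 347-597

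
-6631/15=-442-1/15 ≈ -442.07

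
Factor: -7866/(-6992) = 2^(-3)*3^2 = 9/8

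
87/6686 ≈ 0.0130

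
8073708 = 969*8332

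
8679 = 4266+4413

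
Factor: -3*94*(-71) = 2^1*3^1*47^1*71^1 = 20022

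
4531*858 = 3887598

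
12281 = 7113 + 5168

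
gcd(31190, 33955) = 5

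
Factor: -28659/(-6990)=2^(-1)*5^(-1)*41^1=41/10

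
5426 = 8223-2797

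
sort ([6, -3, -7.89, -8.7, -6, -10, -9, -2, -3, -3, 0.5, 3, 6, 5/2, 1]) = [-10, -9, -8.7, -7.89, -6, -3, -3, -3, -2, 0.5, 1, 5/2, 3, 6, 6]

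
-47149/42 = -1122 - 25/42 ≈ -1122.60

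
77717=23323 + 54394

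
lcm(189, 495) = 10395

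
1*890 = 890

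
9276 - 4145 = 5131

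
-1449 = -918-531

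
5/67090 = 1/13418≈0.0000745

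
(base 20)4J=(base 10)99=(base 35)2T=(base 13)78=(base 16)63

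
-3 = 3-6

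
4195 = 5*839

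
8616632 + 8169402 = 16786034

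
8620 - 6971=1649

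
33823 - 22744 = 11079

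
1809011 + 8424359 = 10233370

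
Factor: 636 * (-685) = -1 * 2^2 * 3^1 * 5^1 * 53^1 * 137^1 = -435660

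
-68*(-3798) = 258264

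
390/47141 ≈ 0.00827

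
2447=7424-4977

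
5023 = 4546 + 477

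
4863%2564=2299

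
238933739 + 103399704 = 342333443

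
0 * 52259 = 0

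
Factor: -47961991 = -1*7^1*11^1*31^1*71^1*283^1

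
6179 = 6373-194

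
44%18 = 8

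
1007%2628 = 1007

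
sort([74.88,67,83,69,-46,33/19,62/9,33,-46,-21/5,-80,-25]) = [-80,-46,-46,-25,-21/5,33/19,62/9,33,67,69,74.88,83]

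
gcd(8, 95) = 1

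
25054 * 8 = 200432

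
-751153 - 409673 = -1160826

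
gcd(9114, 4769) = 1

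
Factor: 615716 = 2^2*153929^1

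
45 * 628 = 28260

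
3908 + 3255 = 7163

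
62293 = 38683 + 23610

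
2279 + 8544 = 10823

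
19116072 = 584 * 32733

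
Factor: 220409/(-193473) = -1*3^(-2)*23^1*37^1*83^(-1) = -851/747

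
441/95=4+61/95 ≈ 4.64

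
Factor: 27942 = 2^1*3^1*4657^1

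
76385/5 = 15277 = 15277.00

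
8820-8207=613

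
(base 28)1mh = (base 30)1h7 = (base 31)1em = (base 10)1417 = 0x589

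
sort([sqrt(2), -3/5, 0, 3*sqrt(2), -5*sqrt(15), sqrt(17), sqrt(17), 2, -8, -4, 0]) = [-5*sqrt(15), -8, -4, -3/5, 0, 0, sqrt(2), 2, sqrt(17), sqrt(17), 3*sqrt(2)]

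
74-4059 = -3985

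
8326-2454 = 5872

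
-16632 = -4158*4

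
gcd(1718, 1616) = 2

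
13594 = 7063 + 6531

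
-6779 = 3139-9918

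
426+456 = 882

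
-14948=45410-60358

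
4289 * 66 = 283074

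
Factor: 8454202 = 2^1*17^1*19^1*23^1*569^1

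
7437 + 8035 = 15472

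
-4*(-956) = 3824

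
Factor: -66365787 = -1*3^1*23^1*89^1*101^1*107^1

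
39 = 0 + 39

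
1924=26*74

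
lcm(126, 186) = 3906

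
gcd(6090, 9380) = 70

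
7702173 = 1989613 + 5712560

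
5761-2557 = 3204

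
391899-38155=353744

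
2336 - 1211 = 1125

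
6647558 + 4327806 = 10975364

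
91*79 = 7189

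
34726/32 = 17363/16 ≈ 1085.19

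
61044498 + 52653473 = 113697971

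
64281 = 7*9183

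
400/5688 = 50/711 ≈ 0.0703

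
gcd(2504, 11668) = 4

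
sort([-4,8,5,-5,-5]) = [-5,-5,-4,5,8]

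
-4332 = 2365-6697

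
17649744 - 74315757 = -56666013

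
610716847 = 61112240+549604607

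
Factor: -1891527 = -1 * 3^1 * 11^1 * 31^1 * 43^2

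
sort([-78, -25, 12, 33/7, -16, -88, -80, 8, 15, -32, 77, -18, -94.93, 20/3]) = [-94.93, -88, -80, -78, -32, -25, -18, -16, 33/7, 20/3, 8, 12, 15, 77]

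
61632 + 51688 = 113320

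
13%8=5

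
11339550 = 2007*5650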